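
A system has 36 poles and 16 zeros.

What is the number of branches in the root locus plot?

Root locus has n branches where n = number of poles = 36.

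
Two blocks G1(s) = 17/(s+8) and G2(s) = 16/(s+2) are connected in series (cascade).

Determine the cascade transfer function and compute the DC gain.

Series: multiply transfer functions. G_eq = 17/(s+8) × 16/(s+2) = 272/((s+8)(s+2)). DC gain = 272/(8×2) = 17.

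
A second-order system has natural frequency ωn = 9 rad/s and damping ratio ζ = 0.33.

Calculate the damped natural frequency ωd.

ωd = ωn√(1 - ζ²) = 9√(1 - 0.33²) = 8.5 rad/s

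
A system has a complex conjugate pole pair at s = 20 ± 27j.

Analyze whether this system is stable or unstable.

Real part of poles is 20 (> 0, right half-plane). Unstable.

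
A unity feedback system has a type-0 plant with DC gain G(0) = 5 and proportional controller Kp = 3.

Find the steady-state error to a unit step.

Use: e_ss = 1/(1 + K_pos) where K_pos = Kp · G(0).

K_pos = Kp · G(0) = 3 × 5 = 15. e_ss = 1/(1 + 15) = 0.0625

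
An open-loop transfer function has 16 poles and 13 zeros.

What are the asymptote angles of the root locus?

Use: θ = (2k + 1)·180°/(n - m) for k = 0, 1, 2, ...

n - m = 16 - 13 = 3. Angles: θk = (2k + 1)·180°/3 = 60°, 180°, 300°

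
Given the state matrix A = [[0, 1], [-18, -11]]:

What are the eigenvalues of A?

det(A - λI) = λ² - (-11)λ + 18 = (λ - (-2))(λ - (-9)). Eigenvalues: -2, -9.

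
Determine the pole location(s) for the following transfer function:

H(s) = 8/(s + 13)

Pole is where denominator = 0: s + 13 = 0, so s = -13.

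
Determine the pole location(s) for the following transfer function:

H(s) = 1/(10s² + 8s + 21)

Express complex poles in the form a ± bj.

Discriminant = 8² - 4×10×21 = 64 - 840 = -776 < 0, so the poles are a complex conjugate pair s = (-8 ± j√776)/(2×10). Real part = -8/(2×10) = -8/20 = -0.4; imaginary part = ±√776/(2×10) ≈ 1.3928. Poles: s = -0.4 ± 1.3928j.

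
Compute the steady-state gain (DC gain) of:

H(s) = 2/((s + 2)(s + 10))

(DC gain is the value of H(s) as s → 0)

DC gain = H(0) = 2/(2 × 10) = 2/20 = 0.1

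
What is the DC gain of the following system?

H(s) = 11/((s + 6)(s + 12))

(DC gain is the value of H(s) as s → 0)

DC gain = H(0) = 11/(6 × 12) = 11/72 = 0.1528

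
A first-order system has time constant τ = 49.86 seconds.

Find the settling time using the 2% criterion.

For first-order system, 2% settling time ≈ 4τ = 4 × 49.86 = 199.44 s.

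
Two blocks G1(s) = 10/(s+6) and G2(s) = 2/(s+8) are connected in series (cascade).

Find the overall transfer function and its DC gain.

Series: multiply transfer functions. G_eq = 10/(s+6) × 2/(s+8) = 20/((s+6)(s+8)). DC gain = 20/(6×8) = 0.4167.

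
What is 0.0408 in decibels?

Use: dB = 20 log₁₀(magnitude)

dB = 20 log₁₀(0.0408) = -27.8 dB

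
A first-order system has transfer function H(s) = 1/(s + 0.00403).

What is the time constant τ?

For H(s) = 1/(s + 1/τ), the pole is at -1/τ = -0.00403, so τ = 1/0.00403 = 248.1 s.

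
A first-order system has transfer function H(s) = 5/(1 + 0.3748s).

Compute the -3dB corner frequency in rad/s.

Corner frequency = 1/τ = 1/0.3748 = 2.668 rad/s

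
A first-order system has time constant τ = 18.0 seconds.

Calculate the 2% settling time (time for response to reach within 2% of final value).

For first-order system, 2% settling time ≈ 4τ = 4 × 18.0 = 72.0 s.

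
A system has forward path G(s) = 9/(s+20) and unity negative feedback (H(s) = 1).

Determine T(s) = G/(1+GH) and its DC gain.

T(s) = G/(1+GH) = [9/(s+20)] / [1 + 9/(s+20)] = 9/(s+20+9) = 9/(s+29). DC gain = 9/29 = 0.3103.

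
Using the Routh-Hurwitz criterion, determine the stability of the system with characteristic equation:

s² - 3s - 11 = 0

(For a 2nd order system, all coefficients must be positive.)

Coefficients: 1, -3, -11. b=-3, c=-11 not positive, so system is unstable.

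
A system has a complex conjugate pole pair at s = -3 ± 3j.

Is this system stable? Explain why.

Real part of poles is -3 (< 0, left half-plane). Stable.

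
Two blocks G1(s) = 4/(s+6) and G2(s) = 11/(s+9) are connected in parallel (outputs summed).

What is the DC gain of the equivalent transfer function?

Parallel: G_eq = G1 + G2. DC gain = G1(0) + G2(0) = 4/6 + 11/9 = 0.6667 + 1.2222 = 1.8889.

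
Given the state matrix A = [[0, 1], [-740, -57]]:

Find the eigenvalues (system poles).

det(A - λI) = λ² - (-57)λ + 740 = (λ - (-37))(λ - (-20)). Eigenvalues: -37, -20.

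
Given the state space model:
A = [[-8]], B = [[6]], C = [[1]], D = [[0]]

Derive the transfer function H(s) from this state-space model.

(sI - A)⁻¹ = 1/(s + 8). H(s) = 1 × 6/(s + 8) + 0 = 6/(s + 8).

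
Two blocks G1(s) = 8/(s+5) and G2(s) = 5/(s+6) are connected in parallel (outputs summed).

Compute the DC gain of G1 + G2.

Parallel: G_eq = G1 + G2. DC gain = G1(0) + G2(0) = 8/5 + 5/6 = 1.6 + 0.8333 = 2.4333.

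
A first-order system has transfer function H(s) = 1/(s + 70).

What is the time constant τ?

For H(s) = 1/(s + 1/τ), the pole is at -1/τ = -70, so τ = 1/70 = 0.0143 s.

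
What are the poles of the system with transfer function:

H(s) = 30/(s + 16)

Pole is where denominator = 0: s + 16 = 0, so s = -16.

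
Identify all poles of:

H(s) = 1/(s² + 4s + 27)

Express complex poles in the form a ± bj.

Discriminant = 4² - 4×1×27 = 16 - 108 = -92 < 0, so the poles are a complex conjugate pair s = (-4 ± j√92)/(2×1). Real part = -4/(2×1) = -4/2 = -2; imaginary part = ±√92/(2×1) ≈ 4.7958. Poles: s = -2 ± 4.7958j.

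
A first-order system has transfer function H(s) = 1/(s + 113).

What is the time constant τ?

For H(s) = 1/(s + 1/τ), the pole is at -1/τ = -113, so τ = 1/113 = 0.0088 s.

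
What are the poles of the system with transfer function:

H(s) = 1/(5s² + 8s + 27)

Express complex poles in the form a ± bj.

Discriminant = 8² - 4×5×27 = 64 - 540 = -476 < 0, so the poles are a complex conjugate pair s = (-8 ± j√476)/(2×5). Real part = -8/(2×5) = -8/10 = -0.8; imaginary part = ±√476/(2×5) ≈ 2.1817. Poles: s = -0.8 ± 2.1817j.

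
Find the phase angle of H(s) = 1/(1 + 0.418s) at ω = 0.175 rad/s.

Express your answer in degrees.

Phase = -arctan(ωτ) = -arctan(0.175 × 0.418) = -4.2°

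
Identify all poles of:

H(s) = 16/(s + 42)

Pole is where denominator = 0: s + 42 = 0, so s = -42.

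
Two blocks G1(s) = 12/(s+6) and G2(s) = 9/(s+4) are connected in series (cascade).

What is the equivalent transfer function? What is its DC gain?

Series: multiply transfer functions. G_eq = 12/(s+6) × 9/(s+4) = 108/((s+6)(s+4)). DC gain = 108/(6×4) = 4.5.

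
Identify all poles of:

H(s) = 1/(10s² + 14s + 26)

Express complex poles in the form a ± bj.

Discriminant = 14² - 4×10×26 = 196 - 1040 = -844 < 0, so the poles are a complex conjugate pair s = (-14 ± j√844)/(2×10). Real part = -14/(2×10) = -14/20 = -0.7; imaginary part = ±√844/(2×10) ≈ 1.4526. Poles: s = -0.7 ± 1.4526j.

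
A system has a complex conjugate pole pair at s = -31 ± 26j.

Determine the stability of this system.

Real part of poles is -31 (< 0, left half-plane). Stable.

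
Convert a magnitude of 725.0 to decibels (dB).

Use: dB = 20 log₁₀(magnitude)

dB = 20 log₁₀(725.0) = 57.2 dB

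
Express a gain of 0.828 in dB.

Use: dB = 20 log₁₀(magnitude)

dB = 20 log₁₀(0.828) = -1.6 dB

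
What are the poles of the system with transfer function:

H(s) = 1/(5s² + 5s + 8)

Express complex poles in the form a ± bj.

Discriminant = 5² - 4×5×8 = 25 - 160 = -135 < 0, so the poles are a complex conjugate pair s = (-5 ± j√135)/(2×5). Real part = -5/(2×5) = -5/10 = -0.5; imaginary part = ±√135/(2×5) ≈ 1.1619. Poles: s = -0.5 ± 1.1619j.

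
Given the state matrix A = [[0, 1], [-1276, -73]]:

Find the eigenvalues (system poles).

det(A - λI) = λ² - (-73)λ + 1276 = (λ - (-29))(λ - (-44)). Eigenvalues: -29, -44.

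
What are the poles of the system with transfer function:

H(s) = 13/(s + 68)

Pole is where denominator = 0: s + 68 = 0, so s = -68.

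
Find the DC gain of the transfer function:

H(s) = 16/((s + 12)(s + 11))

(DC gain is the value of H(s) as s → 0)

DC gain = H(0) = 16/(12 × 11) = 16/132 = 0.1212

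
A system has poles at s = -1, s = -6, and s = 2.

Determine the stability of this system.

Pole(s) at s = 2 are not in the left half-plane. System is unstable.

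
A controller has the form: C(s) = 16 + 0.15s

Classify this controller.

This is a Proportional-Derivative (PD) controller.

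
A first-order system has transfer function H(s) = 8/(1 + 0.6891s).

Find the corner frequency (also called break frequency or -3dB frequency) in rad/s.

Corner frequency = 1/τ = 1/0.6891 = 1.451 rad/s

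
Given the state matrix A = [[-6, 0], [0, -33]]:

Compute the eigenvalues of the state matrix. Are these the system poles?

For diagonal matrix, eigenvalues are diagonal entries: λ₁ = -6, λ₂ = -33. Eigenvalues of A = system poles.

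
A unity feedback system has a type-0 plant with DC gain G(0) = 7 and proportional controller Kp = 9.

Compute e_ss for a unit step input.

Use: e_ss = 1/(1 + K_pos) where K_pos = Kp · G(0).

K_pos = Kp · G(0) = 9 × 7 = 63. e_ss = 1/(1 + 63) = 0.015625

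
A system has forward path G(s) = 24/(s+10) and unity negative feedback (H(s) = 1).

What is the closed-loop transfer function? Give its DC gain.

T(s) = G/(1+GH) = [24/(s+10)] / [1 + 24/(s+10)] = 24/(s+10+24) = 24/(s+34). DC gain = 24/34 = 0.7059.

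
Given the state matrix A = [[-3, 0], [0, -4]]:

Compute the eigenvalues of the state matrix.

For diagonal matrix, eigenvalues are diagonal entries: λ₁ = -3, λ₂ = -4.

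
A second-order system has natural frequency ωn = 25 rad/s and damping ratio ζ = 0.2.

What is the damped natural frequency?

ωd = ωn√(1 - ζ²) = 25√(1 - 0.2²) = 24.49 rad/s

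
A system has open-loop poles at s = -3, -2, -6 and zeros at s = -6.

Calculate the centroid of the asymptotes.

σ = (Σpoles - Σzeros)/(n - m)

σ = (Σpoles - Σzeros)/(n - m) = (-11 - (-6))/(3 - 1) = -5/2 = -2.5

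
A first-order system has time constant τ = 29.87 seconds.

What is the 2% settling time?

For first-order system, 2% settling time ≈ 4τ = 4 × 29.87 = 119.48 s.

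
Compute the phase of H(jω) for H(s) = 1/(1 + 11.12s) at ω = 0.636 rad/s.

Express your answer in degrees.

Phase = -arctan(ωτ) = -arctan(0.636 × 11.12) = -82.0°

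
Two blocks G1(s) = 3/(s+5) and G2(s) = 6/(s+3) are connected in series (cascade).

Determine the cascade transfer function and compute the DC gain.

Series: multiply transfer functions. G_eq = 3/(s+5) × 6/(s+3) = 18/((s+5)(s+3)). DC gain = 18/(5×3) = 1.2.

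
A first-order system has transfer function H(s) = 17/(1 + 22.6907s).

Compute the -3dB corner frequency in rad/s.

Corner frequency = 1/τ = 1/22.6907 = 0.044 rad/s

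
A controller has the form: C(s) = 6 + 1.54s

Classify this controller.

This is a Proportional-Derivative (PD) controller.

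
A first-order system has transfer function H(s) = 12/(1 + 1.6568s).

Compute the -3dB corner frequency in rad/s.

Corner frequency = 1/τ = 1/1.6568 = 0.604 rad/s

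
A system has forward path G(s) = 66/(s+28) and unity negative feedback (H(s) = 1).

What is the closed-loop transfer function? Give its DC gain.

T(s) = G/(1+GH) = [66/(s+28)] / [1 + 66/(s+28)] = 66/(s+28+66) = 66/(s+94). DC gain = 66/94 = 0.7021.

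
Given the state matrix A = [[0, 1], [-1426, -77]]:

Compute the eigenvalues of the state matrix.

det(A - λI) = λ² - (-77)λ + 1426 = (λ - (-46))(λ - (-31)). Eigenvalues: -46, -31.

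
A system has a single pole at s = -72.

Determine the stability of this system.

Pole at s = -72 is in the left half-plane. Stable.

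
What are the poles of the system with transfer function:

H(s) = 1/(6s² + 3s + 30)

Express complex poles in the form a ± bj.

Discriminant = 3² - 4×6×30 = 9 - 720 = -711 < 0, so the poles are a complex conjugate pair s = (-3 ± j√711)/(2×6). Real part = -3/(2×6) = -3/12 = -0.25; imaginary part = ±√711/(2×6) ≈ 2.2220. Poles: s = -0.25 ± 2.2220j.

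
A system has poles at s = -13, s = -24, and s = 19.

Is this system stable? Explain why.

Pole(s) at s = 19 are not in the left half-plane. System is unstable.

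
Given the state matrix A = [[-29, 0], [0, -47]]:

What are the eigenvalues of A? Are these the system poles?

For diagonal matrix, eigenvalues are diagonal entries: λ₁ = -29, λ₂ = -47. Eigenvalues of A = system poles.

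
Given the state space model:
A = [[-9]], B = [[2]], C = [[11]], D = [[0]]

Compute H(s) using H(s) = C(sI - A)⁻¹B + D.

(sI - A)⁻¹ = 1/(s + 9). H(s) = 11 × 2/(s + 9) + 0 = 22/(s + 9).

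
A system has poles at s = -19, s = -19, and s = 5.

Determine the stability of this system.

Pole(s) at s = 5 are not in the left half-plane. System is unstable.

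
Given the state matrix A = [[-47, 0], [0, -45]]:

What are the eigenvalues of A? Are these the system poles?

For diagonal matrix, eigenvalues are diagonal entries: λ₁ = -47, λ₂ = -45. Eigenvalues of A = system poles.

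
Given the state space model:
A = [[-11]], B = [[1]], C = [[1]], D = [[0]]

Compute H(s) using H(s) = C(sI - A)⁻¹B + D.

(sI - A)⁻¹ = 1/(s + 11). H(s) = 1 × 1/(s + 11) + 0 = 1/(s + 11).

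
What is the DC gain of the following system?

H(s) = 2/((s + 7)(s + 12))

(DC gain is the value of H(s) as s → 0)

DC gain = H(0) = 2/(7 × 12) = 2/84 = 0.0238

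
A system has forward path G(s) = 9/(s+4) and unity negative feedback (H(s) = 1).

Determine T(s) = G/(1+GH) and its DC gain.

T(s) = G/(1+GH) = [9/(s+4)] / [1 + 9/(s+4)] = 9/(s+4+9) = 9/(s+13). DC gain = 9/13 = 0.6923.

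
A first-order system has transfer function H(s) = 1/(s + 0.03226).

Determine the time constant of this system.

For H(s) = 1/(s + 1/τ), the pole is at -1/τ = -0.03226, so τ = 1/0.03226 = 31 s.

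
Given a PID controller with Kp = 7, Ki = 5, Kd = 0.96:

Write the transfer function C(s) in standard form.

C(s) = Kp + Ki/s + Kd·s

Substituting values: C(s) = 7 + 5/s + 0.96s = (0.96s² + 7s + 5)/s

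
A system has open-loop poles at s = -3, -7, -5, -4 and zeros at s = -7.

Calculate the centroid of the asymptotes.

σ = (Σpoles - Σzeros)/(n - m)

σ = (Σpoles - Σzeros)/(n - m) = (-19 - (-7))/(4 - 1) = -12/3 = -4.0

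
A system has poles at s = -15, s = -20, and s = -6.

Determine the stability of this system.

All poles are in the left half-plane. System is stable.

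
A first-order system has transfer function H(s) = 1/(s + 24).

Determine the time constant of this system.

For H(s) = 1/(s + 1/τ), the pole is at -1/τ = -24, so τ = 1/24 = 0.0417 s.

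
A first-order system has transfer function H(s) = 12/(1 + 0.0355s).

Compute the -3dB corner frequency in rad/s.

Corner frequency = 1/τ = 1/0.0355 = 28.169 rad/s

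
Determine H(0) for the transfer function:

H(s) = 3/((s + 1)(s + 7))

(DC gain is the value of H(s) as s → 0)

DC gain = H(0) = 3/(1 × 7) = 3/7 = 0.4286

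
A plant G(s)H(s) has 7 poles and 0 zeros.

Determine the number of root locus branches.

Root locus has n branches where n = number of poles = 7.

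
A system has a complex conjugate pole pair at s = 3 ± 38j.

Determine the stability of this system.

Real part of poles is 3 (> 0, right half-plane). Unstable.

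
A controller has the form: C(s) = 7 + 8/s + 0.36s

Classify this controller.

This is a Proportional-Integral-Derivative (PID) controller.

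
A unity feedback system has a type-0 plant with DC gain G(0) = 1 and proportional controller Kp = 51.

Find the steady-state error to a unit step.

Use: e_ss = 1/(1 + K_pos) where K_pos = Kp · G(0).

K_pos = Kp · G(0) = 51 × 1 = 51. e_ss = 1/(1 + 51) = 0.0192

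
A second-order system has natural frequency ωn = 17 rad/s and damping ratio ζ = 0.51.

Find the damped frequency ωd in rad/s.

ωd = ωn√(1 - ζ²) = 17√(1 - 0.51²) = 14.62 rad/s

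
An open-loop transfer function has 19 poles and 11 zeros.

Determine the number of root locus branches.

Root locus has n branches where n = number of poles = 19.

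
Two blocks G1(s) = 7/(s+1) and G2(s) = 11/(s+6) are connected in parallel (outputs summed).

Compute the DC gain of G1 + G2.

Parallel: G_eq = G1 + G2. DC gain = G1(0) + G2(0) = 7/1 + 11/6 = 7 + 1.8333 = 8.8333.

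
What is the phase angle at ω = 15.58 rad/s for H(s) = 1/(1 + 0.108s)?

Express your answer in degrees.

Phase = -arctan(ωτ) = -arctan(15.58 × 0.108) = -59.3°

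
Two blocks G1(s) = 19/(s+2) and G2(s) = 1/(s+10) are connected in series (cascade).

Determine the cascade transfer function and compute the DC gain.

Series: multiply transfer functions. G_eq = 19/(s+2) × 1/(s+10) = 19/((s+2)(s+10)). DC gain = 19/(2×10) = 0.95.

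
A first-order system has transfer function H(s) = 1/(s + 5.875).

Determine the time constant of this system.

For H(s) = 1/(s + 1/τ), the pole is at -1/τ = -5.875, so τ = 1/5.875 = 0.1702 s.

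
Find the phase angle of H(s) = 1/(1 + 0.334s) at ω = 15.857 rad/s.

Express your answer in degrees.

Phase = -arctan(ωτ) = -arctan(15.857 × 0.334) = -79.3°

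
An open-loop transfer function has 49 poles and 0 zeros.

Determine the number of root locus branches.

Root locus has n branches where n = number of poles = 49.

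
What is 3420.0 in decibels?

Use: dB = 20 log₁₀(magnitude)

dB = 20 log₁₀(3420.0) = 70.7 dB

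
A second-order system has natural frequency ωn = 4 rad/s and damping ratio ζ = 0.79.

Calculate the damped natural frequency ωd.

ωd = ωn√(1 - ζ²) = 4√(1 - 0.79²) = 2.45 rad/s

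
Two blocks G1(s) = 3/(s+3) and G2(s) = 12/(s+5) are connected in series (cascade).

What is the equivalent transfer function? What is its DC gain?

Series: multiply transfer functions. G_eq = 3/(s+3) × 12/(s+5) = 36/((s+3)(s+5)). DC gain = 36/(3×5) = 2.4.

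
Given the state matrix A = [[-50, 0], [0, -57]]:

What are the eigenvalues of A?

For diagonal matrix, eigenvalues are diagonal entries: λ₁ = -50, λ₂ = -57.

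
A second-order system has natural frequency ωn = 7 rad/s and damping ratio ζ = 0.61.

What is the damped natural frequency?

ωd = ωn√(1 - ζ²) = 7√(1 - 0.61²) = 5.55 rad/s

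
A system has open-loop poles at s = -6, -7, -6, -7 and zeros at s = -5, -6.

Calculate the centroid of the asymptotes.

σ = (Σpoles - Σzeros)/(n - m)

σ = (Σpoles - Σzeros)/(n - m) = (-26 - (-11))/(4 - 2) = -15/2 = -7.5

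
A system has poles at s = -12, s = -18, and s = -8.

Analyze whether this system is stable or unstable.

All poles are in the left half-plane. System is stable.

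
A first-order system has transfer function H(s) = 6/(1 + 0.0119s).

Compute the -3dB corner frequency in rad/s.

Corner frequency = 1/τ = 1/0.0119 = 84.034 rad/s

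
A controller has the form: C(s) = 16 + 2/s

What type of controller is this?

This is a Proportional-Integral (PI) controller.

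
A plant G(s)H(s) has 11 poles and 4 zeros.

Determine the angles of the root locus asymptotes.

n - m = 11 - 4 = 7. Angles: θk = (2k + 1)·180°/7 = 25.71°, 77.14°, 128.57°, 180°, 231.43°, 282.86°, 334.29°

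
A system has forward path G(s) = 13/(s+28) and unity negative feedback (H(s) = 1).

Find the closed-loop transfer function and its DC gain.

T(s) = G/(1+GH) = [13/(s+28)] / [1 + 13/(s+28)] = 13/(s+28+13) = 13/(s+41). DC gain = 13/41 = 0.3171.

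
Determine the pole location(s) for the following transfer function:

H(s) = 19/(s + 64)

Pole is where denominator = 0: s + 64 = 0, so s = -64.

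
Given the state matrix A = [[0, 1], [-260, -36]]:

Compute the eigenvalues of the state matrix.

det(A - λI) = λ² - (-36)λ + 260 = (λ - (-26))(λ - (-10)). Eigenvalues: -26, -10.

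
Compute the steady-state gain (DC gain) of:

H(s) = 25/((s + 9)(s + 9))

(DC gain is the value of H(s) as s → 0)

DC gain = H(0) = 25/(9 × 9) = 25/81 = 0.3086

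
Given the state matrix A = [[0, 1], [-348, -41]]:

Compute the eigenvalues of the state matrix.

det(A - λI) = λ² - (-41)λ + 348 = (λ - (-12))(λ - (-29)). Eigenvalues: -12, -29.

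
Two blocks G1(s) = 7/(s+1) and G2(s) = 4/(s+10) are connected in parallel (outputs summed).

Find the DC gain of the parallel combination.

Parallel: G_eq = G1 + G2. DC gain = G1(0) + G2(0) = 7/1 + 4/10 = 7 + 0.4 = 7.4.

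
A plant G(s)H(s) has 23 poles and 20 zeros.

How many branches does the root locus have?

Root locus has n branches where n = number of poles = 23.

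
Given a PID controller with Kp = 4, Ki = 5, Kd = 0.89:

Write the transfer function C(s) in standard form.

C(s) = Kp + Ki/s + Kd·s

Substituting values: C(s) = 4 + 5/s + 0.89s = (0.89s² + 4s + 5)/s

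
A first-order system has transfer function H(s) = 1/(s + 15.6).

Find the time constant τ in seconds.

For H(s) = 1/(s + 1/τ), the pole is at -1/τ = -15.6, so τ = 1/15.6 = 0.0641 s.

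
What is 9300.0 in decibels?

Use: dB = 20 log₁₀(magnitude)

dB = 20 log₁₀(9300.0) = 79.4 dB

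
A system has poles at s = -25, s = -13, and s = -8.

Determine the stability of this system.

All poles are in the left half-plane. System is stable.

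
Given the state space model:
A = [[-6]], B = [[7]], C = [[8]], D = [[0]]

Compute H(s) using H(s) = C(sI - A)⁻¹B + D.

(sI - A)⁻¹ = 1/(s + 6). H(s) = 8 × 7/(s + 6) + 0 = 56/(s + 6).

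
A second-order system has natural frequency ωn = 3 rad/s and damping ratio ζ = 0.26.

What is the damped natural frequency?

ωd = ωn√(1 - ζ²) = 3√(1 - 0.26²) = 2.9 rad/s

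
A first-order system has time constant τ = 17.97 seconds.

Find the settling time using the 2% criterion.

For first-order system, 2% settling time ≈ 4τ = 4 × 17.97 = 71.88 s.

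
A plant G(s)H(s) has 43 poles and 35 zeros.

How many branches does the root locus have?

Root locus has n branches where n = number of poles = 43.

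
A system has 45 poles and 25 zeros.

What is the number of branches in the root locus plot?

Root locus has n branches where n = number of poles = 45.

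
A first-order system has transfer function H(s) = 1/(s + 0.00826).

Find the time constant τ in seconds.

For H(s) = 1/(s + 1/τ), the pole is at -1/τ = -0.00826, so τ = 1/0.00826 = 121.1 s.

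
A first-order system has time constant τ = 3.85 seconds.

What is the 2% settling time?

For first-order system, 2% settling time ≈ 4τ = 4 × 3.85 = 15.4 s.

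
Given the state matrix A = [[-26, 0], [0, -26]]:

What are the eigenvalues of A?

For diagonal matrix, eigenvalues are diagonal entries: λ₁ = -26, λ₂ = -26.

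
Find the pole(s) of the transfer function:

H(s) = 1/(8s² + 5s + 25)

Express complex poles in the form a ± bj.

Discriminant = 5² - 4×8×25 = 25 - 800 = -775 < 0, so the poles are a complex conjugate pair s = (-5 ± j√775)/(2×8). Real part = -5/(2×8) = -5/16 = -0.3125; imaginary part = ±√775/(2×8) ≈ 1.7399. Poles: s = -0.3125 ± 1.7399j.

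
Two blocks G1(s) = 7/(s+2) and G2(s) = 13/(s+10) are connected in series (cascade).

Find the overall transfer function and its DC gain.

Series: multiply transfer functions. G_eq = 7/(s+2) × 13/(s+10) = 91/((s+2)(s+10)). DC gain = 91/(2×10) = 4.55.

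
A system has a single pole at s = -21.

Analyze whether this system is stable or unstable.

Pole at s = -21 is in the left half-plane. Stable.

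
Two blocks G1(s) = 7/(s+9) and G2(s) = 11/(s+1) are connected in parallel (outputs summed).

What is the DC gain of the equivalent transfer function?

Parallel: G_eq = G1 + G2. DC gain = G1(0) + G2(0) = 7/9 + 11/1 = 0.7778 + 11 = 11.7778.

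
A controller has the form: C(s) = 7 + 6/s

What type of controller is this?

This is a Proportional-Integral (PI) controller.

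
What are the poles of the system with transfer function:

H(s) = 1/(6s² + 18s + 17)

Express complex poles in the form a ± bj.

Discriminant = 18² - 4×6×17 = 324 - 408 = -84 < 0, so the poles are a complex conjugate pair s = (-18 ± j√84)/(2×6). Real part = -18/(2×6) = -18/12 = -1.5; imaginary part = ±√84/(2×6) ≈ 0.7638. Poles: s = -1.5 ± 0.7638j.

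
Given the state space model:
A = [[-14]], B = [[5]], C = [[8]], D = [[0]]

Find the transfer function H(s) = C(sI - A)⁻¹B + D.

(sI - A)⁻¹ = 1/(s + 14). H(s) = 8 × 5/(s + 14) + 0 = 40/(s + 14).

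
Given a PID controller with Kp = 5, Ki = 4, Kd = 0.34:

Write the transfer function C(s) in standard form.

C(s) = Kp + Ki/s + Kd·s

Substituting values: C(s) = 5 + 4/s + 0.34s = (0.34s² + 5s + 4)/s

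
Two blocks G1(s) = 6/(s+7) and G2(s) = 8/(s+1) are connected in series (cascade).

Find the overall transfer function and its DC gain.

Series: multiply transfer functions. G_eq = 6/(s+7) × 8/(s+1) = 48/((s+7)(s+1)). DC gain = 48/(7×1) = 6.8571.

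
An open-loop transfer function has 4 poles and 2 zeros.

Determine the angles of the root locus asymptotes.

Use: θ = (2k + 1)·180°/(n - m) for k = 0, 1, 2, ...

n - m = 4 - 2 = 2. Angles: θk = (2k + 1)·180°/2 = 90°, 270°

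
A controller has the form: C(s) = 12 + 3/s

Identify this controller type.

This is a Proportional-Integral (PI) controller.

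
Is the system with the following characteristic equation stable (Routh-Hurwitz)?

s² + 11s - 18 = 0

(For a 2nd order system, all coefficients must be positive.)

Coefficients: 1, 11, -18. c=-18 not positive, so system is unstable.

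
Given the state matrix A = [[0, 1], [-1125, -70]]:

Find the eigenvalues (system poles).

det(A - λI) = λ² - (-70)λ + 1125 = (λ - (-25))(λ - (-45)). Eigenvalues: -25, -45.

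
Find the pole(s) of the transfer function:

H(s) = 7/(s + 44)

Pole is where denominator = 0: s + 44 = 0, so s = -44.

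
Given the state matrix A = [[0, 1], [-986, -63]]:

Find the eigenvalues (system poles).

det(A - λI) = λ² - (-63)λ + 986 = (λ - (-34))(λ - (-29)). Eigenvalues: -34, -29.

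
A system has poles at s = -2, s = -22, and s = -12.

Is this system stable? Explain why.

All poles are in the left half-plane. System is stable.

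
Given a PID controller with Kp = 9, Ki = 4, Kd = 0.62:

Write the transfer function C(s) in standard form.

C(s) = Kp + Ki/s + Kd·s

Substituting values: C(s) = 9 + 4/s + 0.62s = (0.62s² + 9s + 4)/s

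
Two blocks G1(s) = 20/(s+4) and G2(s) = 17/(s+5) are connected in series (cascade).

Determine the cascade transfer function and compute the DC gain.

Series: multiply transfer functions. G_eq = 20/(s+4) × 17/(s+5) = 340/((s+4)(s+5)). DC gain = 340/(4×5) = 17.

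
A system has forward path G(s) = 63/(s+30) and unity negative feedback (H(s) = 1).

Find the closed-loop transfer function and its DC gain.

T(s) = G/(1+GH) = [63/(s+30)] / [1 + 63/(s+30)] = 63/(s+30+63) = 63/(s+93). DC gain = 63/93 = 0.6774.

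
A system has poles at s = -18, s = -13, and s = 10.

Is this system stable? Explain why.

Pole(s) at s = 10 are not in the left half-plane. System is unstable.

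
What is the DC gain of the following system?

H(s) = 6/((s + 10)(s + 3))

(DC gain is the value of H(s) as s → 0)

DC gain = H(0) = 6/(10 × 3) = 6/30 = 0.2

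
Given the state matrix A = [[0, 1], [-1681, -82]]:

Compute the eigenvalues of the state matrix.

det(A - λI) = λ² - (-82)λ + 1681 = (λ - (-41))(λ - (-41)). Eigenvalues: -41, -41.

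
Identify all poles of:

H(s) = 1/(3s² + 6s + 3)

Discriminant = 6² - 4×3×3 = 36 - 36 = 0, so there is a repeated real pole at s = -6/(2×3) = -6/6 = -1. Pole: s = -1 (repeated, multiplicity 2).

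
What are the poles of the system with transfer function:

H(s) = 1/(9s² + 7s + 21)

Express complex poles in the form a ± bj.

Discriminant = 7² - 4×9×21 = 49 - 756 = -707 < 0, so the poles are a complex conjugate pair s = (-7 ± j√707)/(2×9). Real part = -7/(2×9) = -7/18 ≈ -0.3889; imaginary part = ±√707/(2×9) ≈ 1.4772. Poles: s = -0.3889 ± 1.4772j.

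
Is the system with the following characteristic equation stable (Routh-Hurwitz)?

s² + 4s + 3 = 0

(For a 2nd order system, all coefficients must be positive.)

Coefficients: 1, 4, 3. All positive, so system is stable.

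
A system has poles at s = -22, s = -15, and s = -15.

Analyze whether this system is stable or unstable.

All poles are in the left half-plane. System is stable.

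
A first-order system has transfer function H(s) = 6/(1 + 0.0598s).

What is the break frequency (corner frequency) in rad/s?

Corner frequency = 1/τ = 1/0.0598 = 16.722 rad/s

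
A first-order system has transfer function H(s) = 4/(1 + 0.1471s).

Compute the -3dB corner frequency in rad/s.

Corner frequency = 1/τ = 1/0.1471 = 6.798 rad/s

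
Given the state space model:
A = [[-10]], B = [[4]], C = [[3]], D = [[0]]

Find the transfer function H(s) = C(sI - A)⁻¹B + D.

(sI - A)⁻¹ = 1/(s + 10). H(s) = 3 × 4/(s + 10) + 0 = 12/(s + 10).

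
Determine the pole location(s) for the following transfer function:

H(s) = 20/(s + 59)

Pole is where denominator = 0: s + 59 = 0, so s = -59.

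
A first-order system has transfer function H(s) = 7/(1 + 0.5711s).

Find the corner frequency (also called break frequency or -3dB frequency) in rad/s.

Corner frequency = 1/τ = 1/0.5711 = 1.751 rad/s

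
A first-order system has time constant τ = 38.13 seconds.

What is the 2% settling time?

For first-order system, 2% settling time ≈ 4τ = 4 × 38.13 = 152.52 s.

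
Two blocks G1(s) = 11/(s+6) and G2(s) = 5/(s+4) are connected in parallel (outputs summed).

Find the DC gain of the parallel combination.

Parallel: G_eq = G1 + G2. DC gain = G1(0) + G2(0) = 11/6 + 5/4 = 1.8333 + 1.25 = 3.0833.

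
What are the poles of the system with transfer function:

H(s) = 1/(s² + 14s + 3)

Discriminant = 14² - 4×1×3 = 196 - 12 = 184 > 0, so two distinct real poles. Using quadratic formula: s = (-14 ± √184)/(2×1) = (-14 ± √184)/2, with √184 ≈ 13.5647. s₁ ≈ -0.2177, s₂ ≈ -13.7823. Poles: s₁ = -0.2177, s₂ = -13.7823.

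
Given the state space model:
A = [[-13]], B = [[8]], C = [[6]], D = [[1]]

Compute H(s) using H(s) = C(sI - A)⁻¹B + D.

(sI - A)⁻¹ = 1/(s + 13). H(s) = 6×8/(s + 13) + 1 = (s + 61)/(s + 13).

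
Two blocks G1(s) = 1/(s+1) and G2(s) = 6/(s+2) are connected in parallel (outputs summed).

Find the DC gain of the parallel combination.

Parallel: G_eq = G1 + G2. DC gain = G1(0) + G2(0) = 1/1 + 6/2 = 1 + 3 = 4.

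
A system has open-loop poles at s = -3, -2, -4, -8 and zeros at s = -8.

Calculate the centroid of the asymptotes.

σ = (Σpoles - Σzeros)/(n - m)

σ = (Σpoles - Σzeros)/(n - m) = (-17 - (-8))/(4 - 1) = -9/3 = -3.0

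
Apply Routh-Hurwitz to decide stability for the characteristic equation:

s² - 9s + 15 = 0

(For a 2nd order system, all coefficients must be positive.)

Coefficients: 1, -9, 15. b=-9 not positive, so system is unstable.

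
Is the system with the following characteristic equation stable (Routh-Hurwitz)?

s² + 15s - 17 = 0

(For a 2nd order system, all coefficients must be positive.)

Coefficients: 1, 15, -17. c=-17 not positive, so system is unstable.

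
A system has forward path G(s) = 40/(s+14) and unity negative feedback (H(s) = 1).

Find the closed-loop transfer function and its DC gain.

T(s) = G/(1+GH) = [40/(s+14)] / [1 + 40/(s+14)] = 40/(s+14+40) = 40/(s+54). DC gain = 40/54 = 0.7407.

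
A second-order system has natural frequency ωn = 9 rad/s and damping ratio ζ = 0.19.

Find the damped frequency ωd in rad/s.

ωd = ωn√(1 - ζ²) = 9√(1 - 0.19²) = 8.84 rad/s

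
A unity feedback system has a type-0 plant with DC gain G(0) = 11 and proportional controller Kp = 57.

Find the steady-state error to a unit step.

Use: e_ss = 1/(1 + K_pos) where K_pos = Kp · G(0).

K_pos = Kp · G(0) = 57 × 11 = 627. e_ss = 1/(1 + 627) = 0.0016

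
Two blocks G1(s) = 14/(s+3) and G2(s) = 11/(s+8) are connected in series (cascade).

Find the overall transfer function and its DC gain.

Series: multiply transfer functions. G_eq = 14/(s+3) × 11/(s+8) = 154/((s+3)(s+8)). DC gain = 154/(3×8) = 6.4167.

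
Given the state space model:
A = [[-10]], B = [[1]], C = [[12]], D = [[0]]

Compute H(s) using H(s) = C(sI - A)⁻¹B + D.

(sI - A)⁻¹ = 1/(s + 10). H(s) = 12 × 1/(s + 10) + 0 = 12/(s + 10).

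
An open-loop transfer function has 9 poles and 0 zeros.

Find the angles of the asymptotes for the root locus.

n - m = 9 - 0 = 9. Angles: θk = (2k + 1)·180°/9 = 20°, 60°, 100°, 140°, 180°, 220°, 260°, 300°, 340°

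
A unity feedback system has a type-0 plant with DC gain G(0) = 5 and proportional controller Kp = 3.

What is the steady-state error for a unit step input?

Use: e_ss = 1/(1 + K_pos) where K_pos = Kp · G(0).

K_pos = Kp · G(0) = 3 × 5 = 15. e_ss = 1/(1 + 15) = 0.0625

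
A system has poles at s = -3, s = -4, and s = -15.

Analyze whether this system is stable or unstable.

All poles are in the left half-plane. System is stable.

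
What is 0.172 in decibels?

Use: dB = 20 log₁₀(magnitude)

dB = 20 log₁₀(0.172) = -15.3 dB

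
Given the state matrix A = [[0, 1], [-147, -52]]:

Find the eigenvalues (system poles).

det(A - λI) = λ² - (-52)λ + 147 = (λ - (-3))(λ - (-49)). Eigenvalues: -3, -49.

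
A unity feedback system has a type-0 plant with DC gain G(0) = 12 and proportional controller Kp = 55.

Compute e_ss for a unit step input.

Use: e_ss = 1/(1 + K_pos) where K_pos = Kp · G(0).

K_pos = Kp · G(0) = 55 × 12 = 660. e_ss = 1/(1 + 660) = 0.0015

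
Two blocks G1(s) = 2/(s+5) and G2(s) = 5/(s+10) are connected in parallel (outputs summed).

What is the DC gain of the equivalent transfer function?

Parallel: G_eq = G1 + G2. DC gain = G1(0) + G2(0) = 2/5 + 5/10 = 0.4 + 0.5 = 0.9.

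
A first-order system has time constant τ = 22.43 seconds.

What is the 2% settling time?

For first-order system, 2% settling time ≈ 4τ = 4 × 22.43 = 89.72 s.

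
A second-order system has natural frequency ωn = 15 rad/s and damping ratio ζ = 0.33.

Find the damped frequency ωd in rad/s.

ωd = ωn√(1 - ζ²) = 15√(1 - 0.33²) = 14.16 rad/s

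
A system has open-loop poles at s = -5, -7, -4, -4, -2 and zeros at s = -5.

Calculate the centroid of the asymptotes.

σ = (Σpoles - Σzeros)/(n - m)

σ = (Σpoles - Σzeros)/(n - m) = (-22 - (-5))/(5 - 1) = -17/4 = -4.25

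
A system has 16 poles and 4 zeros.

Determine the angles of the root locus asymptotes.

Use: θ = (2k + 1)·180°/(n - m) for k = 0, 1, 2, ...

n - m = 16 - 4 = 12. Angles: θk = (2k + 1)·180°/12 = 15°, 45°, 75°, 105°, 135°, 165°, 195°, 225°, 255°, 285°, 315°, 345°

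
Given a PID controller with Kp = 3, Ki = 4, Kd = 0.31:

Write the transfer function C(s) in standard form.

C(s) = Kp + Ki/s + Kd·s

Substituting values: C(s) = 3 + 4/s + 0.31s = (0.31s² + 3s + 4)/s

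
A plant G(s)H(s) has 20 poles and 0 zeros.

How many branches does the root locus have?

Root locus has n branches where n = number of poles = 20.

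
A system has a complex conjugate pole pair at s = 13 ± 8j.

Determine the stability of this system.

Real part of poles is 13 (> 0, right half-plane). Unstable.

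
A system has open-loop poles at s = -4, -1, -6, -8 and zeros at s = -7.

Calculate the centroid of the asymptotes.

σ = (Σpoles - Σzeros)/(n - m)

σ = (Σpoles - Σzeros)/(n - m) = (-19 - (-7))/(4 - 1) = -12/3 = -4.0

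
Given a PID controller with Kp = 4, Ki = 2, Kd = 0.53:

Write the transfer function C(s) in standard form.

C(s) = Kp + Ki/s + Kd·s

Substituting values: C(s) = 4 + 2/s + 0.53s = (0.53s² + 4s + 2)/s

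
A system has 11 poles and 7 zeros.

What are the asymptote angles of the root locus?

n - m = 11 - 7 = 4. Angles: θk = (2k + 1)·180°/4 = 45°, 135°, 225°, 315°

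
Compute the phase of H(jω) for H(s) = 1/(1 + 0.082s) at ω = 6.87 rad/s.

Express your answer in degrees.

Phase = -arctan(ωτ) = -arctan(6.87 × 0.082) = -29.4°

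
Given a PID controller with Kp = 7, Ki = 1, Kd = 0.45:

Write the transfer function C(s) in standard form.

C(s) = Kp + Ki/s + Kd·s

Substituting values: C(s) = 7 + 1/s + 0.45s = (0.45s² + 7s + 1)/s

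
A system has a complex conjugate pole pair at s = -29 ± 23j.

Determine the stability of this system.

Real part of poles is -29 (< 0, left half-plane). Stable.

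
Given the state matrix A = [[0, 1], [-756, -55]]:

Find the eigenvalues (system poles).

det(A - λI) = λ² - (-55)λ + 756 = (λ - (-28))(λ - (-27)). Eigenvalues: -28, -27.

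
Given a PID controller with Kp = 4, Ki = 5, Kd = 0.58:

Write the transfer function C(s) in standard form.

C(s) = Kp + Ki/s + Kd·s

Substituting values: C(s) = 4 + 5/s + 0.58s = (0.58s² + 4s + 5)/s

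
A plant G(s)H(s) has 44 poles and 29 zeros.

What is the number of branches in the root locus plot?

Root locus has n branches where n = number of poles = 44.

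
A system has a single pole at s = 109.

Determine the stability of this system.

Pole at s = 109 is in the right half-plane. Unstable.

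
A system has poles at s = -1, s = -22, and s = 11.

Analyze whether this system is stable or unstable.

Pole(s) at s = 11 are not in the left half-plane. System is unstable.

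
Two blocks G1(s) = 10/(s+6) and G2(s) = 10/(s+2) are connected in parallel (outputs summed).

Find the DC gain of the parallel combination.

Parallel: G_eq = G1 + G2. DC gain = G1(0) + G2(0) = 10/6 + 10/2 = 1.6667 + 5 = 6.6667.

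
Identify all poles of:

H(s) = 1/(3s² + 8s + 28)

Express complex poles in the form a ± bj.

Discriminant = 8² - 4×3×28 = 64 - 336 = -272 < 0, so the poles are a complex conjugate pair s = (-8 ± j√272)/(2×3). Real part = -8/(2×3) = -8/6 ≈ -1.3333; imaginary part = ±√272/(2×3) ≈ 2.7487. Poles: s = -1.3333 ± 2.7487j.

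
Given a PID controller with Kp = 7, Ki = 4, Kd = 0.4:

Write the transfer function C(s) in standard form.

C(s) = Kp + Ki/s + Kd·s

Substituting values: C(s) = 7 + 4/s + 0.4s = (0.4s² + 7s + 4)/s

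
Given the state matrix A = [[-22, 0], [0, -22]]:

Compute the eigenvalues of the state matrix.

For diagonal matrix, eigenvalues are diagonal entries: λ₁ = -22, λ₂ = -22.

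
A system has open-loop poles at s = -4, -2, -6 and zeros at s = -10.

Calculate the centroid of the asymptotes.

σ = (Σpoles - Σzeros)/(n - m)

σ = (Σpoles - Σzeros)/(n - m) = (-12 - (-10))/(3 - 1) = -2/2 = -1.0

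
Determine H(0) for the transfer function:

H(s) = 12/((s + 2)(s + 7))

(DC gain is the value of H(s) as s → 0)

DC gain = H(0) = 12/(2 × 7) = 12/14 = 0.8571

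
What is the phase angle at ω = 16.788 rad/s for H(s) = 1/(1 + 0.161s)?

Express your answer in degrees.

Phase = -arctan(ωτ) = -arctan(16.788 × 0.161) = -69.7°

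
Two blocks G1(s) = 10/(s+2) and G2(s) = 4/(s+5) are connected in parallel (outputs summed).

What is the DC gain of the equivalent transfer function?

Parallel: G_eq = G1 + G2. DC gain = G1(0) + G2(0) = 10/2 + 4/5 = 5 + 0.8 = 5.8.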